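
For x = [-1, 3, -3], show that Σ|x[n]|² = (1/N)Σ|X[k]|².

Time domain:
Σ|x[n]|² = |-1|² + |3|² + |-3|² = 19.0000

Frequency domain:
(1/3)Σ|X[k]|² = (1/3)(|-1|² + |-1.0000-5.1962i|² + |-1.0000+5.1962i|²) = (1/3)·57.0000 = 19.0000

Both sides agree, confirming Parseval's theorem.

Σ|x[n]|² = (1/N)Σ|X[k]|² = 19.0000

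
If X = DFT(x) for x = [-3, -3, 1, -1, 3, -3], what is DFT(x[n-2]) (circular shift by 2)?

Time shift by 2: X_shifted[k] = ω_6^(2k) · X[k]
Shifted x = [3, -3, -3, -3, 1, -1]

DFT(x[n-2]) = [-6, 5.0000+5.1962i, 3.0000-1.7321i, 8, 3.0000+1.7321i, 5.0000-5.1962i]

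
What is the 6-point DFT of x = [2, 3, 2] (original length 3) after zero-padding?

Original 3-point DFT: [7, -0.5000-0.8660i, -0.5000+0.8660i]
Zero-padded 6-point DFT provides frequency interpolation.

DFT_6([x, 0, ...]) = [7, 2.5000-4.3301i, -0.5000-0.8660i, 1, -0.5000+0.8660i, 2.5000+4.3301i]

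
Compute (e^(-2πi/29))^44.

Since ω_29^29 = 1, powers reduce modulo 29.
44 mod 29 = 15
So ω_29^44 = ω_29^15 = e^(-2πi·15/29)

ω_29^44 = ω_29^15 = -0.9941+0.1081i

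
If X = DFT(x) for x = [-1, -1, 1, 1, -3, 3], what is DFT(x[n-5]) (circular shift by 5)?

Time shift by 5: X_shifted[k] = ω_6^(5k) · X[k]
Shifted x = [-1, 1, 1, -3, 3, -1]

DFT(x[n-5]) = [0, 0, -6.0000-3.4641i, 6, -6.0000+3.4641i, 0]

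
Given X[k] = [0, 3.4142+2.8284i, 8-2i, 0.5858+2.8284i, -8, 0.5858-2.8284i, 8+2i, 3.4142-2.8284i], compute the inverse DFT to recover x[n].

x[n] = (1/8) Σ(k=0 to 7) X[k] · e^(2πikn/8)

Computing each x[n]:
x[0] = 2
x[1] = 1
x[2] = -3
x[3] = -1
x[4] = 0
x[5] = 2
x[6] = -3
x[7] = 2

x = [2, 1, -3, -1, 0, 2, -3, 2]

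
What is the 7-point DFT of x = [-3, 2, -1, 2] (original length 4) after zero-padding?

Original 4-point DFT: [0, -2, -8, -2]
Zero-padded 7-point DFT provides frequency interpolation.

DFT_7([x, 0, ...]) = [0, -3.3324-1.4565i, -1.2971-0.8201i, -5.8705-3.5995i, -5.8705+3.5995i, -1.2971+0.8201i, -3.3324+1.4565i]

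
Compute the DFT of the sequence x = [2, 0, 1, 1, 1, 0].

X[k] = Σ(n=0 to 5) x[n] · ω_6^(nk)
where ω_6 = e^(-2πi/6)

Computing each X[k]:
X[0] = 5
X[1] = 0
X[2] = 2
X[3] = 3
X[4] = 2
X[5] = 0

X = [5, 0, 2, 3, 2, 0]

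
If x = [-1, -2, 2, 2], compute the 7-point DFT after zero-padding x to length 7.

Original 4-point DFT: [1, -3+4i, 1, -3-4i]
Zero-padded 7-point DFT provides frequency interpolation.

DFT_7([x, 0, ...]) = [1, -4.4940-1.2540i, -1.1099+4.3813i, 1.6039+0.4816i, 1.6039-0.4816i, -1.1099-4.3813i, -4.4940+1.2540i]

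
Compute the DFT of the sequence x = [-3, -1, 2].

X[k] = Σ(n=0 to 2) x[n] · ω_3^(nk)
where ω_3 = e^(-2πi/3)

Computing each X[k]:
X[0] = -2
X[1] = -3.5000+2.5981i
X[2] = -3.5000-2.5981i

X = [-2, -3.5000+2.5981i, -3.5000-2.5981i]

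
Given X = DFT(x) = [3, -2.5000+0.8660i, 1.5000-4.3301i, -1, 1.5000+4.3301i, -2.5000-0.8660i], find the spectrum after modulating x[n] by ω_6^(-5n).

Modulation property: DFT(ω_6^(-5n)·x[n]) = X[(k-5) mod 6], so circularly shift X by 5 positions.

X[k-5] = [-2.5000+0.8660i, 1.5000-4.3301i, -1, 1.5000+4.3301i, -2.5000-0.8660i, 3]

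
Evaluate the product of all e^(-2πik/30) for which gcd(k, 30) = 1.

The primitive 30th roots of unity are ω_30^k for k coprime to 30: k ∈ {1, 7, 11, 13, 17, 19, 23, 29}
Their product equals the constant term of the cyclotomic polynomial Φ_30(x) up to sign.
For n ≥ 3, the product of all primitive nth roots of unity is 1. (For n=1 it is 1; for n=2 it is -1.)

1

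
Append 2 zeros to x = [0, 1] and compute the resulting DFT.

Original 2-point DFT: [1, -1]
Zero-padded 4-point DFT provides frequency interpolation.

DFT_4([x, 0, ...]) = [1, -1i, -1, 1i]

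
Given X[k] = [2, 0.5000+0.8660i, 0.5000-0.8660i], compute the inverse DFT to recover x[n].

x[n] = (1/3) Σ(k=0 to 2) X[k] · e^(2πikn/3)

Computing each x[n]:
x[0] = 1
x[1] = 0
x[2] = 1

x = [1, 0, 1]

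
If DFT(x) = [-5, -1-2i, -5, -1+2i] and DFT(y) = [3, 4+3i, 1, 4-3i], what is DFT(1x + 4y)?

By linearity: DFT(1x + 4y) = 1·DFT(x) + 4·DFT(y)
= 1·[-5, -1-2i, -5, -1+2i] + 4·[3, 4+3i, 1, 4-3i]

Computing element-wise:
Z[0] = 1·(-5) + 4·(3) = 7
Z[1] = 1·(-1-2i) + 4·(4+3i) = 15+10i
Z[2] = 1·(-5) + 4·(1) = -1
Z[3] = 1·(-1+2i) + 4·(4-3i) = 15-10i

DFT(1x + 4y) = 1·X + 4·Y = [7, 15+10i, -1, 15-10i]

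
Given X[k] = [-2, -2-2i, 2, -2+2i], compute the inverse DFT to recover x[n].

x[n] = (1/4) Σ(k=0 to 3) X[k] · e^(2πikn/4)

Computing each x[n]:
x[0] = -1
x[1] = 0
x[2] = 1
x[3] = -2

x = [-1, 0, 1, -2]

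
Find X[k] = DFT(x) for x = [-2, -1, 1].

X[k] = Σ(n=0 to 2) x[n] · ω_3^(nk)
where ω_3 = e^(-2πi/3)

Computing each X[k]:
X[0] = -2
X[1] = -2.0000+1.7321i
X[2] = -2.0000-1.7321i

X = [-2, -2.0000+1.7321i, -2.0000-1.7321i]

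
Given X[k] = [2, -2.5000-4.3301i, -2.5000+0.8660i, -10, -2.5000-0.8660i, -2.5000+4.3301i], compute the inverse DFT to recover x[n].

x[n] = (1/6) Σ(k=0 to 5) X[k] · e^(2πikn/6)

Computing each x[n]:
x[0] = -3
x[1] = 3
x[2] = 1
x[3] = 2
x[4] = -2
x[5] = 1

x = [-3, 3, 1, 2, -2, 1]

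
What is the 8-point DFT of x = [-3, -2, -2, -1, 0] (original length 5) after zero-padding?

Original 5-point DFT: [-8, -1.1910+2.4899i, -2.3090+0.2245i, -2.3090-0.2245i, -1.1910-2.4899i]
Zero-padded 8-point DFT provides frequency interpolation.

DFT_8([x, 0, ...]) = [-8, -3.7071+4.1213i, -1+1i, -2.2929+0.1213i, -2, -2.2929-0.1213i, -1-1i, -3.7071-4.1213i]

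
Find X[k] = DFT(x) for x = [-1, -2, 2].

X[k] = Σ(n=0 to 2) x[n] · ω_3^(nk)
where ω_3 = e^(-2πi/3)

Computing each X[k]:
X[0] = -1
X[1] = -1.0000+3.4641i
X[2] = -1.0000-3.4641i

X = [-1, -1.0000+3.4641i, -1.0000-3.4641i]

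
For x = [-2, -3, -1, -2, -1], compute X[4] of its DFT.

X[4] = Σ(n=0 to 4) x[n] · ω_5^(4n) where ω_5 = e^(-2πi/5)
= (-2)·ω_5^0 + (-3)·ω_5^4 + (-1)·ω_5^8 + (-2)·ω_5^12 + (-1)·ω_5^16

X[4] = -0.8090-1.3143i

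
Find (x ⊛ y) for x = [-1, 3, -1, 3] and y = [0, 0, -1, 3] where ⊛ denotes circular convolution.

(x ⊛ y)[n] = Σ(m=0 to 3) x[m] · y[(n-m) mod 4]

Computing each output sample:
(x ⊛ y)[0] = 10
(x ⊛ y)[1] = -6
(x ⊛ y)[2] = 10
(x ⊛ y)[3] = -6

x ⊛ y = [10, -6, 10, -6]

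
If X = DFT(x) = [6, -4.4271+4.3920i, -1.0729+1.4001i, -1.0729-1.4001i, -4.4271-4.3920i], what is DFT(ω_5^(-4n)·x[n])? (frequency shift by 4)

Modulation property: DFT(ω_5^(-4n)·x[n]) = X[(k-4) mod 5], so circularly shift X by 4 positions.

X[k-4] = [-4.4271+4.3920i, -1.0729+1.4001i, -1.0729-1.4001i, -4.4271-4.3920i, 6]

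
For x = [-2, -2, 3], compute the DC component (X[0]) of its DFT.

X[0] = Σ(n=0 to 2) x[n] · ω_3^0 = Σ x[n]
= (-2) + (-2) + (3)

X[0] = -1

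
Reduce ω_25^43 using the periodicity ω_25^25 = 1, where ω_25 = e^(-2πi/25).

Since ω_25^25 = 1, powers reduce modulo 25.
43 mod 25 = 18
So ω_25^43 = ω_25^18 = e^(-2πi·18/25)

ω_25^43 = ω_25^18 = -0.1874+0.9823i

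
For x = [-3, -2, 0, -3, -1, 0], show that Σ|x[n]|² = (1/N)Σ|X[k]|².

Time domain:
Σ|x[n]|² = |-3|² + |-2|² + |0|² + |-3|² + |-1|² + |0|² = 23.0000

Frequency domain:
(1/6)Σ|X[k]|² = (1/6)(|-9|² + |-0.5000+0.8660i|² + |-4.5000+2.5981i|² + |1|² + |-4.5000-2.5981i|² + |-0.5000-0.8660i|²) = (1/6)·138.0000 = 23.0000

Both sides agree, confirming Parseval's theorem.

Σ|x[n]|² = (1/N)Σ|X[k]|² = 23.0000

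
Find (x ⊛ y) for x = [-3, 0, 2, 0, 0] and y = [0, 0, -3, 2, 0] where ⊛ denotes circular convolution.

(x ⊛ y)[n] = Σ(m=0 to 4) x[m] · y[(n-m) mod 5]

Computing each output sample:
(x ⊛ y)[0] = 4
(x ⊛ y)[1] = 0
(x ⊛ y)[2] = 9
(x ⊛ y)[3] = -6
(x ⊛ y)[4] = -6

x ⊛ y = [4, 0, 9, -6, -6]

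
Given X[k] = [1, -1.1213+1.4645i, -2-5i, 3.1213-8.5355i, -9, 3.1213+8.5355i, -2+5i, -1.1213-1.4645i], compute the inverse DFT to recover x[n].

x[n] = (1/8) Σ(k=0 to 7) X[k] · e^(2πikn/8)

Computing each x[n]:
x[0] = -1
x[1] = 3
x[2] = -3
x[3] = 2
x[4] = -2
x[5] = 2
x[6] = 2
x[7] = -2

x = [-1, 3, -3, 2, -2, 2, 2, -2]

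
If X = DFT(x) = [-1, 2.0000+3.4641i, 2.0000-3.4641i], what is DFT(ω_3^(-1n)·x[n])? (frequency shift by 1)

Modulation property: DFT(ω_3^(-1n)·x[n]) = X[(k-1) mod 3], so circularly shift X by 1 positions.

X[k-1] = [2.0000-3.4641i, -1, 2.0000+3.4641i]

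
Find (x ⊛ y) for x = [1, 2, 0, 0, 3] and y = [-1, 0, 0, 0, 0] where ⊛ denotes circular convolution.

(x ⊛ y)[n] = Σ(m=0 to 4) x[m] · y[(n-m) mod 5]

Computing each output sample:
(x ⊛ y)[0] = -1
(x ⊛ y)[1] = -2
(x ⊛ y)[2] = 0
(x ⊛ y)[3] = 0
(x ⊛ y)[4] = -3

x ⊛ y = [-1, -2, 0, 0, -3]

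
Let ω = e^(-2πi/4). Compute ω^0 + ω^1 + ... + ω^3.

Sum of all nth roots of unity equals 0 for n > 1 (geometric series with r ≠ 1).

0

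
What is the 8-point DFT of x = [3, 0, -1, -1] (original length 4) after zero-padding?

Original 4-point DFT: [1, 4-1i, 3, 4+1i]
Zero-padded 8-point DFT provides frequency interpolation.

DFT_8([x, 0, ...]) = [1, 3.7071+1.7071i, 4-1i, 2.2929-0.2929i, 3, 2.2929+0.2929i, 4+1i, 3.7071-1.7071i]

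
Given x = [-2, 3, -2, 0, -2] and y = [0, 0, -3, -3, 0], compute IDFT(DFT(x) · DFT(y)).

(x ⊛ y)[n] = Σ(m=0 to 4) x[m] · y[(n-m) mod 5]

Computing each output sample:
(x ⊛ y)[0] = 6
(x ⊛ y)[1] = 6
(x ⊛ y)[2] = 12
(x ⊛ y)[3] = -3
(x ⊛ y)[4] = -3

x ⊛ y = [6, 6, 12, -3, -3]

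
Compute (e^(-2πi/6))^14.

Since ω_6^6 = 1, powers reduce modulo 6.
14 mod 6 = 2
So ω_6^14 = ω_6^2 = e^(-2πi·2/6)

ω_6^14 = ω_6^2 = -0.5000-0.8660i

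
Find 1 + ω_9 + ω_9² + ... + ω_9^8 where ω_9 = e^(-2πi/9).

Sum of all nth roots of unity equals 0 for n > 1 (geometric series with r ≠ 1).

0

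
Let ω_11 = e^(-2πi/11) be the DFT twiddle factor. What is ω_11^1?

ω_11^1 = e^(-2πi·1/11)
= cos(-2π·1/11) + i·sin(-2π·1/11)
= cos(-2π/11) + i·sin(-2π/11)

ω_11^1 = cos(-2π/11) + i·sin(-2π/11) = 0.8413-0.5406i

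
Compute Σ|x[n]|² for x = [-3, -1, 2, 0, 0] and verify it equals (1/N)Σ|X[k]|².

Time domain:
Σ|x[n]|² = |-3|² + |-1|² + |2|² + |0|² + |0|² = 14.0000

Frequency domain:
(1/5)Σ|X[k]|² = (1/5)(|-2|² + |-4.9271-0.2245i|² + |-1.5729+2.4899i|² + |-1.5729-2.4899i|² + |-4.9271+0.2245i|²) = (1/5)·70.0000 = 14.0000

Both sides agree, confirming Parseval's theorem.

Σ|x[n]|² = (1/N)Σ|X[k]|² = 14.0000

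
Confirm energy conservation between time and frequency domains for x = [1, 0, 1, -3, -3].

Time domain:
Σ|x[n]|² = |1|² + |0|² + |1|² + |-3|² + |-3|² = 20.0000

Frequency domain:
(1/5)Σ|X[k]|² = (1/5)(|-4|² + |1.6910-5.2043i|² + |2.8090+2.0409i|² + |2.8090-2.0409i|² + |1.6910+5.2043i|²) = (1/5)·100.0000 = 20.0000

Both sides agree, confirming Parseval's theorem.

Σ|x[n]|² = (1/N)Σ|X[k]|² = 20.0000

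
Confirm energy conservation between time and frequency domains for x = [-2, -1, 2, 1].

Time domain:
Σ|x[n]|² = |-2|² + |-1|² + |2|² + |1|² = 10.0000

Frequency domain:
(1/4)Σ|X[k]|² = (1/4)(|0|² + |-4+2i|² + |0|² + |-4-2i|²) = (1/4)·40.0000 = 10.0000

Both sides agree, confirming Parseval's theorem.

Σ|x[n]|² = (1/N)Σ|X[k]|² = 10.0000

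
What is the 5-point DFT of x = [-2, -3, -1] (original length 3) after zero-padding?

Original 3-point DFT: [-6, 1.7321i, -1.7321i]
Zero-padded 5-point DFT provides frequency interpolation.

DFT_5([x, 0, ...]) = [-6, -2.1180+3.4410i, 0.1180+0.8123i, 0.1180-0.8123i, -2.1180-3.4410i]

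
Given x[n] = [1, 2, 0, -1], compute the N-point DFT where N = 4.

X[k] = Σ(n=0 to 3) x[n] · ω_4^(nk)
where ω_4 = e^(-2πi/4)

Computing each X[k]:
X[0] = 2
X[1] = 1-3i
X[2] = 0
X[3] = 1+3i

X = [2, 1-3i, 0, 1+3i]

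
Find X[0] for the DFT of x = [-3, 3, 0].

X[0] = Σ(n=0 to 2) x[n] · ω_3^0 = Σ x[n]
= (-3) + (3) + (0)

X[0] = 0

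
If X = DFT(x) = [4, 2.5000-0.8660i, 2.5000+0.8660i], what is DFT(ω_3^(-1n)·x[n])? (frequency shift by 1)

Modulation property: DFT(ω_3^(-1n)·x[n]) = X[(k-1) mod 3], so circularly shift X by 1 positions.

X[k-1] = [2.5000+0.8660i, 4, 2.5000-0.8660i]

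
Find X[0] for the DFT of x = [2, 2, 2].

X[0] = Σ(n=0 to 2) x[n] · ω_3^0 = Σ x[n]
= (2) + (2) + (2)

X[0] = 6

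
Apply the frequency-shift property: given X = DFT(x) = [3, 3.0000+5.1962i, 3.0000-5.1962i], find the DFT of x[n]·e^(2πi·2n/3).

Modulation property: DFT(ω_3^(-2n)·x[n]) = X[(k-2) mod 3], so circularly shift X by 2 positions.

X[k-2] = [3.0000+5.1962i, 3.0000-5.1962i, 3]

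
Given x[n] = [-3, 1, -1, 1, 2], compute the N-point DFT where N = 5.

X[k] = Σ(n=0 to 4) x[n] · ω_5^(nk)
where ω_5 = e^(-2πi/5)

Computing each X[k]:
X[0] = 0
X[1] = -2.0729+2.1266i
X[2] = -5.4271-1.3143i
X[3] = -5.4271+1.3143i
X[4] = -2.0729-2.1266i

X = [0, -2.0729+2.1266i, -5.4271-1.3143i, -5.4271+1.3143i, -2.0729-2.1266i]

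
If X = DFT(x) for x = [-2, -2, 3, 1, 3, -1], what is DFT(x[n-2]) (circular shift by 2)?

Time shift by 2: X_shifted[k] = ω_6^(2k) · X[k]
Shifted x = [3, -1, -2, -2, 3, 1]

DFT(x[n-2]) = [2, 4.5000+6.0622i, 0.5000-2.5981i, 6, 0.5000+2.5981i, 4.5000-6.0622i]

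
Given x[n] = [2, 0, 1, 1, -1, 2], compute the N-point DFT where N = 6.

X[k] = Σ(n=0 to 5) x[n] · ω_6^(nk)
where ω_6 = e^(-2πi/6)

Computing each X[k]:
X[0] = 5
X[1] = 2
X[2] = 2.0000+3.4641i
X[3] = -1
X[4] = 2.0000-3.4641i
X[5] = 2

X = [5, 2, 2.0000+3.4641i, -1, 2.0000-3.4641i, 2]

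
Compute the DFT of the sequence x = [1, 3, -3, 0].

X[k] = Σ(n=0 to 3) x[n] · ω_4^(nk)
where ω_4 = e^(-2πi/4)

Computing each X[k]:
X[0] = 1
X[1] = 4-3i
X[2] = -5
X[3] = 4+3i

X = [1, 4-3i, -5, 4+3i]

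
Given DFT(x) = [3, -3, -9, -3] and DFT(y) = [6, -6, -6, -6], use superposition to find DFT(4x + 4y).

By linearity: DFT(4x + 4y) = 4·DFT(x) + 4·DFT(y)
= 4·[3, -3, -9, -3] + 4·[6, -6, -6, -6]

Computing element-wise:
Z[0] = 4·(3) + 4·(6) = 36
Z[1] = 4·(-3) + 4·(-6) = -36
Z[2] = 4·(-9) + 4·(-6) = -60
Z[3] = 4·(-3) + 4·(-6) = -36

DFT(4x + 4y) = 4·X + 4·Y = [36, -36, -60, -36]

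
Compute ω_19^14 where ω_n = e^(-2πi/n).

ω_19^14 = e^(-2πi·14/19)
= cos(-2π·14/19) + i·sin(-2π·14/19)
= cos(-28π/19) + i·sin(-28π/19)

ω_19^14 = cos(-28π/19) + i·sin(-28π/19) = -0.0826+0.9966i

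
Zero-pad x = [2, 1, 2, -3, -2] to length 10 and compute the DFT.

Original 5-point DFT: [0, 2.5000-5.7921i, 2.5000+2.9919i, 2.5000-2.9919i, 2.5000+5.7921i]
Zero-padded 10-point DFT provides frequency interpolation.

DFT_10([x, 0, ...]) = [0, 5.9721+1.5388i, 2.5000-5.7921i, -2.9721+0.3633i, 2.5000+2.9919i, 4, 2.5000-2.9919i, -2.9721-0.3633i, 2.5000+5.7921i, 5.9721-1.5388i]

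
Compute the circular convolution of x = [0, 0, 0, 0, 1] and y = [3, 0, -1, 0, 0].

(x ⊛ y)[n] = Σ(m=0 to 4) x[m] · y[(n-m) mod 5]

Computing each output sample:
(x ⊛ y)[0] = 0
(x ⊛ y)[1] = -1
(x ⊛ y)[2] = 0
(x ⊛ y)[3] = 0
(x ⊛ y)[4] = 3

x ⊛ y = [0, -1, 0, 0, 3]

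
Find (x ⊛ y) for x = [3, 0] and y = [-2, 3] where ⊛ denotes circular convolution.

(x ⊛ y)[n] = Σ(m=0 to 1) x[m] · y[(n-m) mod 2]

Computing each output sample:
(x ⊛ y)[0] = -6
(x ⊛ y)[1] = 9

x ⊛ y = [-6, 9]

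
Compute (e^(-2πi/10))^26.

Since ω_10^10 = 1, powers reduce modulo 10.
26 mod 10 = 6
So ω_10^26 = ω_10^6 = e^(-2πi·6/10)

ω_10^26 = ω_10^6 = -0.8090+0.5878i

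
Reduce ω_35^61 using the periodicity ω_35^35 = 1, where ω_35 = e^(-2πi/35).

Since ω_35^35 = 1, powers reduce modulo 35.
61 mod 35 = 26
So ω_35^61 = ω_35^26 = e^(-2πi·26/35)

ω_35^61 = ω_35^26 = -0.0449+0.9990i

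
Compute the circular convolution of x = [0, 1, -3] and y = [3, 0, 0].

(x ⊛ y)[n] = Σ(m=0 to 2) x[m] · y[(n-m) mod 3]

Computing each output sample:
(x ⊛ y)[0] = 0
(x ⊛ y)[1] = 3
(x ⊛ y)[2] = -9

x ⊛ y = [0, 3, -9]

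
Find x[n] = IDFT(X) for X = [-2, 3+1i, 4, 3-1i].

x[n] = (1/4) Σ(k=0 to 3) X[k] · e^(2πikn/4)

Computing each x[n]:
x[0] = 2
x[1] = -2
x[2] = -1
x[3] = -1

x = [2, -2, -1, -1]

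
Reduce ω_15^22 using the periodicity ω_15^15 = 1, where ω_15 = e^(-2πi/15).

Since ω_15^15 = 1, powers reduce modulo 15.
22 mod 15 = 7
So ω_15^22 = ω_15^7 = e^(-2πi·7/15)

ω_15^22 = ω_15^7 = -0.9781-0.2079i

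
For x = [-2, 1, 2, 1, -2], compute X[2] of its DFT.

X[2] = Σ(n=0 to 4) x[n] · ω_5^(2n) where ω_5 = e^(-2πi/5)
= (-2)·ω_5^0 + (1)·ω_5^2 + (2)·ω_5^4 + (1)·ω_5^6 + (-2)·ω_5^8

X[2] = -0.2639-0.8123i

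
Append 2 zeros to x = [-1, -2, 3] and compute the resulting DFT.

Original 3-point DFT: [0, -1.5000+4.3301i, -1.5000-4.3301i]
Zero-padded 5-point DFT provides frequency interpolation.

DFT_5([x, 0, ...]) = [0, -4.0451+0.1388i, 1.5451+4.0287i, 1.5451-4.0287i, -4.0451-0.1388i]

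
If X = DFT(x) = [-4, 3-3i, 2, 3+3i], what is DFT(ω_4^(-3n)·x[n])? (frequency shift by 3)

Modulation property: DFT(ω_4^(-3n)·x[n]) = X[(k-3) mod 4], so circularly shift X by 3 positions.

X[k-3] = [3-3i, 2, 3+3i, -4]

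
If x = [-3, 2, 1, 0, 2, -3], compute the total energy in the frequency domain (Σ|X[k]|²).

Parseval: Σ|x[n]|² = (1/N)Σ|X[k]|², so Σ|X[k]|² = N·Σ|x[n]|² = 6·27.0000

Σ|X[k]|² = N·Σ|x[n]|² = 6·27.0000 = 162.0000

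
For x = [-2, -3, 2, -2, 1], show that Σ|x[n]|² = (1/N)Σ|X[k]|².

Time domain:
Σ|x[n]|² = |-2|² + |-3|² + |2|² + |-2|² + |1|² = 22.0000

Frequency domain:
(1/5)Σ|X[k]|² = (1/5)(|-4|² + |-2.6180+1.4531i|² + |-0.3820+6.1554i|² + |-0.3820-6.1554i|² + |-2.6180-1.4531i|²) = (1/5)·110.0000 = 22.0000

Both sides agree, confirming Parseval's theorem.

Σ|x[n]|² = (1/N)Σ|X[k]|² = 22.0000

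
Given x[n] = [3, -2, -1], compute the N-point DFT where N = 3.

X[k] = Σ(n=0 to 2) x[n] · ω_3^(nk)
where ω_3 = e^(-2πi/3)

Computing each X[k]:
X[0] = 0
X[1] = 4.5000+0.8660i
X[2] = 4.5000-0.8660i

X = [0, 4.5000+0.8660i, 4.5000-0.8660i]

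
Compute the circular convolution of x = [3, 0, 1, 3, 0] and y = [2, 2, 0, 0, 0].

(x ⊛ y)[n] = Σ(m=0 to 4) x[m] · y[(n-m) mod 5]

Computing each output sample:
(x ⊛ y)[0] = 6
(x ⊛ y)[1] = 6
(x ⊛ y)[2] = 2
(x ⊛ y)[3] = 8
(x ⊛ y)[4] = 6

x ⊛ y = [6, 6, 2, 8, 6]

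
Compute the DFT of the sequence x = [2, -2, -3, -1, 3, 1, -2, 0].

X[k] = Σ(n=0 to 7) x[n] · ω_8^(nk)
where ω_8 = e^(-2πi/8)

Computing each X[k]:
X[0] = -2
X[1] = -2.4142+3.8284i
X[2] = 10
X[3] = 0.4142+1.8284i
X[4] = 2
X[5] = 0.4142-1.8284i
X[6] = 10
X[7] = -2.4142-3.8284i

X = [-2, -2.4142+3.8284i, 10, 0.4142+1.8284i, 2, 0.4142-1.8284i, 10, -2.4142-3.8284i]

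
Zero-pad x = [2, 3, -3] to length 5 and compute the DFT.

Original 3-point DFT: [2, 2.0000-5.1962i, 2.0000+5.1962i]
Zero-padded 5-point DFT provides frequency interpolation.

DFT_5([x, 0, ...]) = [2, 5.3541-1.0898i, -1.3541-4.6165i, -1.3541+4.6165i, 5.3541+1.0898i]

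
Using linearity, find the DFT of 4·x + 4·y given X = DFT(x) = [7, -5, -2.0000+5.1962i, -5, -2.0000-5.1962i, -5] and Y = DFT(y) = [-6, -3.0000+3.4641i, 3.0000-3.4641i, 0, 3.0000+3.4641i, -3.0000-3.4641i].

By linearity: DFT(4x + 4y) = 4·DFT(x) + 4·DFT(y)
= 4·[7, -5, -2.0000+5.1962i, -5, -2.0000-5.1962i, -5] + 4·[-6, -3.0000+3.4641i, 3.0000-3.4641i, 0, 3.0000+3.4641i, -3.0000-3.4641i]

Computing element-wise:
Z[0] = 4·(7) + 4·(-6) = 4
Z[1] = 4·(-5) + 4·(-3.0000+3.4641i) = -32.0000+13.8564i
Z[2] = 4·(-2.0000+5.1962i) + 4·(3.0000-3.4641i) = 4.0000+6.9284i
Z[3] = 4·(-5) + 4·(0) = -20
Z[4] = 4·(-2.0000-5.1962i) + 4·(3.0000+3.4641i) = 4.0000-6.9284i
Z[5] = 4·(-5) + 4·(-3.0000-3.4641i) = -32.0000-13.8564i

DFT(4x + 4y) = 4·X + 4·Y = [4, -32.0000+13.8564i, 4.0000+6.9284i, -20, 4.0000-6.9284i, -32.0000-13.8564i]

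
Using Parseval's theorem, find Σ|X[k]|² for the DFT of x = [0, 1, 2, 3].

Parseval: Σ|x[n]|² = (1/N)Σ|X[k]|², so Σ|X[k]|² = N·Σ|x[n]|² = 4·14.0000

Σ|X[k]|² = N·Σ|x[n]|² = 4·14.0000 = 56.0000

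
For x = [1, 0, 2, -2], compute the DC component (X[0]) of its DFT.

X[0] = Σ(n=0 to 3) x[n] · ω_4^0 = Σ x[n]
= (1) + (0) + (2) + (-2)

X[0] = 1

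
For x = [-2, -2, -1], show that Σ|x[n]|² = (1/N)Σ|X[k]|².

Time domain:
Σ|x[n]|² = |-2|² + |-2|² + |-1|² = 9.0000

Frequency domain:
(1/3)Σ|X[k]|² = (1/3)(|-5|² + |-0.5000+0.8660i|² + |-0.5000-0.8660i|²) = (1/3)·27.0000 = 9.0000

Both sides agree, confirming Parseval's theorem.

Σ|x[n]|² = (1/N)Σ|X[k]|² = 9.0000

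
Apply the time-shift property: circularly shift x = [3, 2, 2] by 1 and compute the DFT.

Time shift by 1: X_shifted[k] = ω_3^(1k) · X[k]
Shifted x = [2, 3, 2]

DFT(x[n-1]) = [7, -0.5000-0.8660i, -0.5000+0.8660i]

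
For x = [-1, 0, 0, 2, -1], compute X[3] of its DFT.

X[3] = Σ(n=0 to 4) x[n] · ω_5^(3n) where ω_5 = e^(-2πi/5)
= (-1)·ω_5^0 + (0)·ω_5^3 + (0)·ω_5^6 + (2)·ω_5^9 + (-1)·ω_5^12

X[3] = 0.4271+2.4899i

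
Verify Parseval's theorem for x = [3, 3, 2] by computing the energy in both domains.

Time domain:
Σ|x[n]|² = |3|² + |3|² + |2|² = 22.0000

Frequency domain:
(1/3)Σ|X[k]|² = (1/3)(|8|² + |0.5000-0.8660i|² + |0.5000+0.8660i|²) = (1/3)·66.0000 = 22.0000

Both sides agree, confirming Parseval's theorem.

Σ|x[n]|² = (1/N)Σ|X[k]|² = 22.0000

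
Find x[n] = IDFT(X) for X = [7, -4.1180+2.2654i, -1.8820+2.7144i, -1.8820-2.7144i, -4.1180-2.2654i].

x[n] = (1/5) Σ(k=0 to 4) X[k] · e^(2πikn/5)

Computing each x[n]:
x[0] = -1
x[1] = 0
x[2] = 3
x[3] = 2
x[4] = 3

x = [-1, 0, 3, 2, 3]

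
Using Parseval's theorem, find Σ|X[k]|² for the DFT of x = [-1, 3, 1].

Parseval: Σ|x[n]|² = (1/N)Σ|X[k]|², so Σ|X[k]|² = N·Σ|x[n]|² = 3·11.0000

Σ|X[k]|² = N·Σ|x[n]|² = 3·11.0000 = 33.0000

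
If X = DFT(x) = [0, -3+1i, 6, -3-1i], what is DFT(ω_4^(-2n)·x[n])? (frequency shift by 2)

Modulation property: DFT(ω_4^(-2n)·x[n]) = X[(k-2) mod 4], so circularly shift X by 2 positions.

X[k-2] = [6, -3-1i, 0, -3+1i]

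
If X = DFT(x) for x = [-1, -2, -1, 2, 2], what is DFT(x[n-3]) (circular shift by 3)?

Time shift by 3: X_shifted[k] = ω_5^(3k) · X[k]
Shifted x = [-1, 2, 2, -1, -2]

DFT(x[n-3]) = [0, -1.8090-5.5676i, -0.6910+0.5020i, -0.6910-0.5020i, -1.8090+5.5676i]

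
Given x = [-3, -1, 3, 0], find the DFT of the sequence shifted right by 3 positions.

Time shift by 3: X_shifted[k] = ω_4^(3k) · X[k]
Shifted x = [-1, 3, 0, -3]

DFT(x[n-3]) = [-1, -1-6i, -1, -1+6i]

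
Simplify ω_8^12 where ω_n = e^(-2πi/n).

Since ω_8^8 = 1, powers reduce modulo 8.
12 mod 8 = 4
So ω_8^12 = ω_8^4 = e^(-2πi·4/8)

ω_8^12 = ω_8^4 = -1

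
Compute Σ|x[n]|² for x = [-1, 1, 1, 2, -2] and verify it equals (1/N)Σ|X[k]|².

Time domain:
Σ|x[n]|² = |-1|² + |1|² + |1|² + |2|² + |-2|² = 11.0000

Frequency domain:
(1/5)Σ|X[k]|² = (1/5)(|1|² + |-3.7361-2.2654i|² + |0.7361-2.7144i|² + |0.7361+2.7144i|² + |-3.7361+2.2654i|²) = (1/5)·55.0000 = 11.0000

Both sides agree, confirming Parseval's theorem.

Σ|x[n]|² = (1/N)Σ|X[k]|² = 11.0000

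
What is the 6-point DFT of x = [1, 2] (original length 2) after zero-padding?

Original 2-point DFT: [3, -1]
Zero-padded 6-point DFT provides frequency interpolation.

DFT_6([x, 0, ...]) = [3, 2.0000-1.7321i, -1.7321i, -1, 1.7321i, 2.0000+1.7321i]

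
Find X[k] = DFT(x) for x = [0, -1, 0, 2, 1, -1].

X[k] = Σ(n=0 to 5) x[n] · ω_6^(nk)
where ω_6 = e^(-2πi/6)

Computing each X[k]:
X[0] = 1
X[1] = -3.5000+0.8660i
X[2] = 2.5000-0.8660i
X[3] = 1
X[4] = 2.5000+0.8660i
X[5] = -3.5000-0.8660i

X = [1, -3.5000+0.8660i, 2.5000-0.8660i, 1, 2.5000+0.8660i, -3.5000-0.8660i]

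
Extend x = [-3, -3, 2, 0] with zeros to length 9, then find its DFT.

Original 4-point DFT: [-4, -5+3i, 2, -5-3i]
Zero-padded 9-point DFT provides frequency interpolation.

DFT_9([x, 0, ...]) = [-4, -4.9508-0.0413i, -5.4003+2.2704i, -2.5000+4.3301i, 1.3512+2.3116i, 1.3512-2.3116i, -2.5000-4.3301i, -5.4003-2.2704i, -4.9508+0.0413i]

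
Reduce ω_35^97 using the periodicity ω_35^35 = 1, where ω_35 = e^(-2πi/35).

Since ω_35^35 = 1, powers reduce modulo 35.
97 mod 35 = 27
So ω_35^97 = ω_35^27 = e^(-2πi·27/35)

ω_35^97 = ω_35^27 = 0.1342+0.9909i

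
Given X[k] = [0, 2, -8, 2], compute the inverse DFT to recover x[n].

x[n] = (1/4) Σ(k=0 to 3) X[k] · e^(2πikn/4)

Computing each x[n]:
x[0] = -1
x[1] = 2
x[2] = -3
x[3] = 2

x = [-1, 2, -3, 2]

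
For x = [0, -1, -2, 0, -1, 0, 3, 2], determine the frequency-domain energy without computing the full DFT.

Parseval: Σ|x[n]|² = (1/N)Σ|X[k]|², so Σ|X[k]|² = N·Σ|x[n]|² = 8·19.0000

Σ|X[k]|² = N·Σ|x[n]|² = 8·19.0000 = 152.0000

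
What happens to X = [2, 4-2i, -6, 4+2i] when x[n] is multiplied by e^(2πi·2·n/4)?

Modulation property: DFT(ω_4^(-2n)·x[n]) = X[(k-2) mod 4], so circularly shift X by 2 positions.

X[k-2] = [-6, 4+2i, 2, 4-2i]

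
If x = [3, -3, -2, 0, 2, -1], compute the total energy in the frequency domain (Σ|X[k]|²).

Parseval: Σ|x[n]|² = (1/N)Σ|X[k]|², so Σ|X[k]|² = N·Σ|x[n]|² = 6·27.0000

Σ|X[k]|² = N·Σ|x[n]|² = 6·27.0000 = 162.0000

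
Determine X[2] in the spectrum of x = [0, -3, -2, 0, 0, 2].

X[2] = Σ(n=0 to 5) x[n] · ω_6^(2n) where ω_6 = e^(-2πi/6)
= (0)·ω_6^0 + (-3)·ω_6^2 + (-2)·ω_6^4 + (0)·ω_6^6 + (0)·ω_6^8 + (2)·ω_6^10

X[2] = 1.5000+2.5981i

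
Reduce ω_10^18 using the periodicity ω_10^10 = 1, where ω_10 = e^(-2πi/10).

Since ω_10^10 = 1, powers reduce modulo 10.
18 mod 10 = 8
So ω_10^18 = ω_10^8 = e^(-2πi·8/10)

ω_10^18 = ω_10^8 = 0.3090+0.9511i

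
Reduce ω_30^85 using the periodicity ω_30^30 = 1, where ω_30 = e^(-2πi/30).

Since ω_30^30 = 1, powers reduce modulo 30.
85 mod 30 = 25
So ω_30^85 = ω_30^25 = e^(-2πi·25/30)

ω_30^85 = ω_30^25 = 0.5000+0.8660i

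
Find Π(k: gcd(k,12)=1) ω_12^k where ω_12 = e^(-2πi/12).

The primitive 12th roots of unity are ω_12^k for k coprime to 12: k ∈ {1, 5, 7, 11}
Their product equals the constant term of the cyclotomic polynomial Φ_12(x) up to sign.
For n ≥ 3, the product of all primitive nth roots of unity is 1. (For n=1 it is 1; for n=2 it is -1.)

1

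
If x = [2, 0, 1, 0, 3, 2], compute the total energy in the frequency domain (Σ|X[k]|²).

Parseval: Σ|x[n]|² = (1/N)Σ|X[k]|², so Σ|X[k]|² = N·Σ|x[n]|² = 6·18.0000

Σ|X[k]|² = N·Σ|x[n]|² = 6·18.0000 = 108.0000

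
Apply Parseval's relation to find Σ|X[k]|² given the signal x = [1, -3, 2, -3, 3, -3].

Parseval: Σ|x[n]|² = (1/N)Σ|X[k]|², so Σ|X[k]|² = N·Σ|x[n]|² = 6·41.0000

Σ|X[k]|² = N·Σ|x[n]|² = 6·41.0000 = 246.0000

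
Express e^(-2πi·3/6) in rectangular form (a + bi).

ω_6^3 = e^(-2πi·3/6)
= cos(-2π·3/6) + i·sin(-2π·3/6)
= cos(-6π/6) + i·sin(-6π/6)

ω_6^3 = cos(-6π/6) + i·sin(-6π/6) = -1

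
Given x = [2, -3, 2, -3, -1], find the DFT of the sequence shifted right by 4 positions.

Time shift by 4: X_shifted[k] = ω_5^(4k) · X[k]
Shifted x = [-3, 2, -3, -1, 2]

DFT(x[n-4]) = [-3, 1.4721+1.1756i, -7.4721-1.9021i, -7.4721+1.9021i, 1.4721-1.1756i]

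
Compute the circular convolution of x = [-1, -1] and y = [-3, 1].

(x ⊛ y)[n] = Σ(m=0 to 1) x[m] · y[(n-m) mod 2]

Computing each output sample:
(x ⊛ y)[0] = 2
(x ⊛ y)[1] = 2

x ⊛ y = [2, 2]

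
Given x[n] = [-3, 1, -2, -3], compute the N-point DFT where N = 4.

X[k] = Σ(n=0 to 3) x[n] · ω_4^(nk)
where ω_4 = e^(-2πi/4)

Computing each X[k]:
X[0] = -7
X[1] = -1-4i
X[2] = -3
X[3] = -1+4i

X = [-7, -1-4i, -3, -1+4i]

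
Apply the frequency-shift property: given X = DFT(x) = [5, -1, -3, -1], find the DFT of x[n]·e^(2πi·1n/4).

Modulation property: DFT(ω_4^(-1n)·x[n]) = X[(k-1) mod 4], so circularly shift X by 1 positions.

X[k-1] = [-1, 5, -1, -3]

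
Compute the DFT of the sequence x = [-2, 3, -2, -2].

X[k] = Σ(n=0 to 3) x[n] · ω_4^(nk)
where ω_4 = e^(-2πi/4)

Computing each X[k]:
X[0] = -3
X[1] = -5i
X[2] = -5
X[3] = 5i

X = [-3, -5i, -5, 5i]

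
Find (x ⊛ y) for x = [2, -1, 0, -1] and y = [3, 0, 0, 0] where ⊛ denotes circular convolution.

(x ⊛ y)[n] = Σ(m=0 to 3) x[m] · y[(n-m) mod 4]

Computing each output sample:
(x ⊛ y)[0] = 6
(x ⊛ y)[1] = -3
(x ⊛ y)[2] = 0
(x ⊛ y)[3] = -3

x ⊛ y = [6, -3, 0, -3]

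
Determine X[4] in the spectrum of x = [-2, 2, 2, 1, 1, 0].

X[4] = Σ(n=0 to 5) x[n] · ω_6^(4n) where ω_6 = e^(-2πi/6)
= (-2)·ω_6^0 + (2)·ω_6^4 + (2)·ω_6^8 + (1)·ω_6^12 + (1)·ω_6^16 + (0)·ω_6^20

X[4] = -3.5000+0.8660i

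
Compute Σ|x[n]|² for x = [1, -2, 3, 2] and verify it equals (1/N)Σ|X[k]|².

Time domain:
Σ|x[n]|² = |1|² + |-2|² + |3|² + |2|² = 18.0000

Frequency domain:
(1/4)Σ|X[k]|² = (1/4)(|4|² + |-2+4i|² + |4|² + |-2-4i|²) = (1/4)·72.0000 = 18.0000

Both sides agree, confirming Parseval's theorem.

Σ|x[n]|² = (1/N)Σ|X[k]|² = 18.0000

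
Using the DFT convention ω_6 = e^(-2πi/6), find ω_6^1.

ω_6^1 = e^(-2πi·1/6)
= cos(-2π·1/6) + i·sin(-2π·1/6)
= cos(-2π/6) + i·sin(-2π/6)

ω_6^1 = cos(-2π/6) + i·sin(-2π/6) = 0.5000-0.8660i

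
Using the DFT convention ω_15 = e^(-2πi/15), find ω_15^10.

ω_15^10 = e^(-2πi·10/15)
= cos(-2π·10/15) + i·sin(-2π·10/15)
= cos(-20π/15) + i·sin(-20π/15)

ω_15^10 = cos(-20π/15) + i·sin(-20π/15) = -0.5000+0.8660i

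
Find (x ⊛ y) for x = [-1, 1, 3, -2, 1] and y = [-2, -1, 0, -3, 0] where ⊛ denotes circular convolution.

(x ⊛ y)[n] = Σ(m=0 to 4) x[m] · y[(n-m) mod 5]

Computing each output sample:
(x ⊛ y)[0] = -8
(x ⊛ y)[1] = 5
(x ⊛ y)[2] = -10
(x ⊛ y)[3] = 4
(x ⊛ y)[4] = -3

x ⊛ y = [-8, 5, -10, 4, -3]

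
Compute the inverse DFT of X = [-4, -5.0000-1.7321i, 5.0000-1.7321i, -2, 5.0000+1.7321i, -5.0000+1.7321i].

x[n] = (1/6) Σ(k=0 to 5) X[k] · e^(2πikn/6)

Computing each x[n]:
x[0] = -1
x[1] = -1
x[2] = -1
x[3] = 3
x[4] = -1
x[5] = -3

x = [-1, -1, -1, 3, -1, -3]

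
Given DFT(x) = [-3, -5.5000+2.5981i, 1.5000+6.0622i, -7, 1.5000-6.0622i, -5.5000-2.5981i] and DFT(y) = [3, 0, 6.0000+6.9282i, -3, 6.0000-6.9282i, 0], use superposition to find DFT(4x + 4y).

By linearity: DFT(4x + 4y) = 4·DFT(x) + 4·DFT(y)
= 4·[-3, -5.5000+2.5981i, 1.5000+6.0622i, -7, 1.5000-6.0622i, -5.5000-2.5981i] + 4·[3, 0, 6.0000+6.9282i, -3, 6.0000-6.9282i, 0]

Computing element-wise:
Z[0] = 4·(-3) + 4·(3) = 0
Z[1] = 4·(-5.5000+2.5981i) + 4·(0) = -22.0000+10.3924i
Z[2] = 4·(1.5000+6.0622i) + 4·(6.0000+6.9282i) = 30.0000+51.9616i
Z[3] = 4·(-7) + 4·(-3) = -40
Z[4] = 4·(1.5000-6.0622i) + 4·(6.0000-6.9282i) = 30.0000-51.9616i
Z[5] = 4·(-5.5000-2.5981i) + 4·(0) = -22.0000-10.3924i

DFT(4x + 4y) = 4·X + 4·Y = [0, -22.0000+10.3924i, 30.0000+51.9616i, -40, 30.0000-51.9616i, -22.0000-10.3924i]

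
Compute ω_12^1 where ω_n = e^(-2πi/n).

ω_12^1 = e^(-2πi·1/12)
= cos(-2π·1/12) + i·sin(-2π·1/12)
= cos(-2π/12) + i·sin(-2π/12)

ω_12^1 = cos(-2π/12) + i·sin(-2π/12) = 0.8660-0.5000i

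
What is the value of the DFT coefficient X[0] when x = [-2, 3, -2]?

X[0] = Σ(n=0 to 2) x[n] · ω_3^0 = Σ x[n]
= (-2) + (3) + (-2)

X[0] = -1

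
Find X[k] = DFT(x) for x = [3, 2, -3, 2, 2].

X[k] = Σ(n=0 to 4) x[n] · ω_5^(nk)
where ω_5 = e^(-2πi/5)

Computing each X[k]:
X[0] = 6
X[1] = 5.0451+2.9389i
X[2] = -0.5451-4.7553i
X[3] = -0.5451+4.7553i
X[4] = 5.0451-2.9389i

X = [6, 5.0451+2.9389i, -0.5451-4.7553i, -0.5451+4.7553i, 5.0451-2.9389i]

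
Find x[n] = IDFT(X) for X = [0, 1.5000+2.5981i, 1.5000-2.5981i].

x[n] = (1/3) Σ(k=0 to 2) X[k] · e^(2πikn/3)

Computing each x[n]:
x[0] = 1
x[1] = -2
x[2] = 1

x = [1, -2, 1]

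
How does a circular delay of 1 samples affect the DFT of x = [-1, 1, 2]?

Time shift by 1: X_shifted[k] = ω_3^(1k) · X[k]
Shifted x = [2, -1, 1]

DFT(x[n-1]) = [2, 2.0000+1.7321i, 2.0000-1.7321i]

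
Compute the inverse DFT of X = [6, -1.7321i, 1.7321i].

x[n] = (1/3) Σ(k=0 to 2) X[k] · e^(2πikn/3)

Computing each x[n]:
x[0] = 2
x[1] = 3
x[2] = 1

x = [2, 3, 1]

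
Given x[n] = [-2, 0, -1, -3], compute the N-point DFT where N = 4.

X[k] = Σ(n=0 to 3) x[n] · ω_4^(nk)
where ω_4 = e^(-2πi/4)

Computing each X[k]:
X[0] = -6
X[1] = -1-3i
X[2] = 0
X[3] = -1+3i

X = [-6, -1-3i, 0, -1+3i]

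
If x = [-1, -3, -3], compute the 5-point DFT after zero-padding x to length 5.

Original 3-point DFT: [-7, 2, 2]
Zero-padded 5-point DFT provides frequency interpolation.

DFT_5([x, 0, ...]) = [-7, 0.5000+4.6165i, 0.5000-1.0898i, 0.5000+1.0898i, 0.5000-4.6165i]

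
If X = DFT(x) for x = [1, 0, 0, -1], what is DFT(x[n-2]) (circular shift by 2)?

Time shift by 2: X_shifted[k] = ω_4^(2k) · X[k]
Shifted x = [0, -1, 1, 0]

DFT(x[n-2]) = [0, -1+1i, 2, -1-1i]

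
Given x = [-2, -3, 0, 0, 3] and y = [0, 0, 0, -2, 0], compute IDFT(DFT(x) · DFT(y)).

(x ⊛ y)[n] = Σ(m=0 to 4) x[m] · y[(n-m) mod 5]

Computing each output sample:
(x ⊛ y)[0] = 0
(x ⊛ y)[1] = 0
(x ⊛ y)[2] = -6
(x ⊛ y)[3] = 4
(x ⊛ y)[4] = 6

x ⊛ y = [0, 0, -6, 4, 6]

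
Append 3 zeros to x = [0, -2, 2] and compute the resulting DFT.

Original 3-point DFT: [0, 3.4641i, -3.4641i]
Zero-padded 6-point DFT provides frequency interpolation.

DFT_6([x, 0, ...]) = [0, -2, 3.4641i, 4, -3.4641i, -2]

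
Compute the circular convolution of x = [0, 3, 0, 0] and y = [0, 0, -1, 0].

(x ⊛ y)[n] = Σ(m=0 to 3) x[m] · y[(n-m) mod 4]

Computing each output sample:
(x ⊛ y)[0] = 0
(x ⊛ y)[1] = 0
(x ⊛ y)[2] = 0
(x ⊛ y)[3] = -3

x ⊛ y = [0, 0, 0, -3]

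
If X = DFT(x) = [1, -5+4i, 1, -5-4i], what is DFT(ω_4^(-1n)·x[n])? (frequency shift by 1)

Modulation property: DFT(ω_4^(-1n)·x[n]) = X[(k-1) mod 4], so circularly shift X by 1 positions.

X[k-1] = [-5-4i, 1, -5+4i, 1]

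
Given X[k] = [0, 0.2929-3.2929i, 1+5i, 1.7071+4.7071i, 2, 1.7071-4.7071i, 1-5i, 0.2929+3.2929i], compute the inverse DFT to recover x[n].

x[n] = (1/8) Σ(k=0 to 7) X[k] · e^(2πikn/8)

Computing each x[n]:
x[0] = 1
x[1] = -2
x[2] = 2
x[3] = 1
x[4] = 0
x[5] = -1
x[6] = -2
x[7] = 1

x = [1, -2, 2, 1, 0, -1, -2, 1]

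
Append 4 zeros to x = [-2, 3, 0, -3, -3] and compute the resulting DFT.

Original 5-point DFT: [-5, 0.4271-7.4697i, -2.9271-0.6735i, -2.9271+0.6735i, 0.4271+7.4697i]
Zero-padded 9-point DFT provides frequency interpolation.

DFT_9([x, 0, ...]) = [-5, 4.6172+1.6958i, -2.2772-7.4809i, -5, -3.8400-1.3824i, -3.8400+1.3824i, -5, -2.2772+7.4809i, 4.6172-1.6958i]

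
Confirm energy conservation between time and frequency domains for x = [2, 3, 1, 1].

Time domain:
Σ|x[n]|² = |2|² + |3|² + |1|² + |1|² = 15.0000

Frequency domain:
(1/4)Σ|X[k]|² = (1/4)(|7|² + |1-2i|² + |-1|² + |1+2i|²) = (1/4)·60.0000 = 15.0000

Both sides agree, confirming Parseval's theorem.

Σ|x[n]|² = (1/N)Σ|X[k]|² = 15.0000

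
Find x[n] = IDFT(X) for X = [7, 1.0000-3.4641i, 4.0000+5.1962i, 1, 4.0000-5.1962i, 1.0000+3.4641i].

x[n] = (1/6) Σ(k=0 to 5) X[k] · e^(2πikn/6)

Computing each x[n]:
x[0] = 3
x[1] = 0
x[2] = 3
x[3] = 2
x[4] = -2
x[5] = 1

x = [3, 0, 3, 2, -2, 1]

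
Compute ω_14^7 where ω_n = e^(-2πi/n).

ω_14^7 = e^(-2πi·7/14)
= cos(-2π·7/14) + i·sin(-2π·7/14)
= cos(-14π/14) + i·sin(-14π/14)

ω_14^7 = cos(-14π/14) + i·sin(-14π/14) = -1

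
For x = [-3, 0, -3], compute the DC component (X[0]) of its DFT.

X[0] = Σ(n=0 to 2) x[n] · ω_3^0 = Σ x[n]
= (-3) + (0) + (-3)

X[0] = -6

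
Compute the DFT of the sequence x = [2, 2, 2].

X[k] = Σ(n=0 to 2) x[n] · ω_3^(nk)
where ω_3 = e^(-2πi/3)

Computing each X[k]:
X[0] = 6
X[1] = 0
X[2] = 0

X = [6, 0, 0]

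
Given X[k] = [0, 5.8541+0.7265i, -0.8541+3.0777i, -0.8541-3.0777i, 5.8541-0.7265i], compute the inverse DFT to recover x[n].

x[n] = (1/5) Σ(k=0 to 4) X[k] · e^(2πikn/5)

Computing each x[n]:
x[0] = 2
x[1] = 0
x[2] = -1
x[3] = -3
x[4] = 2

x = [2, 0, -1, -3, 2]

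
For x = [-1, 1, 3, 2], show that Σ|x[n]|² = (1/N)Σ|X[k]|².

Time domain:
Σ|x[n]|² = |-1|² + |1|² + |3|² + |2|² = 15.0000

Frequency domain:
(1/4)Σ|X[k]|² = (1/4)(|5|² + |-4+1i|² + |-1|² + |-4-1i|²) = (1/4)·60.0000 = 15.0000

Both sides agree, confirming Parseval's theorem.

Σ|x[n]|² = (1/N)Σ|X[k]|² = 15.0000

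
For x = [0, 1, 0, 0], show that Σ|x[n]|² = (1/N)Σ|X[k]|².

Time domain:
Σ|x[n]|² = |0|² + |1|² + |0|² + |0|² = 1.0000

Frequency domain:
(1/4)Σ|X[k]|² = (1/4)(|1|² + |-1i|² + |-1|² + |1i|²) = (1/4)·4.0000 = 1.0000

Both sides agree, confirming Parseval's theorem.

Σ|x[n]|² = (1/N)Σ|X[k]|² = 1.0000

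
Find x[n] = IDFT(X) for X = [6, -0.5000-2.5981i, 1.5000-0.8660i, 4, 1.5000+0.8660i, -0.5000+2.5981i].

x[n] = (1/6) Σ(k=0 to 5) X[k] · e^(2πikn/6)

Computing each x[n]:
x[0] = 2
x[1] = 1
x[2] = 2
x[3] = 1
x[4] = 1
x[5] = -1

x = [2, 1, 2, 1, 1, -1]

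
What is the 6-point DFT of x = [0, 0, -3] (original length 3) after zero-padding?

Original 3-point DFT: [-3, 1.5000-2.5981i, 1.5000+2.5981i]
Zero-padded 6-point DFT provides frequency interpolation.

DFT_6([x, 0, ...]) = [-3, 1.5000+2.5981i, 1.5000-2.5981i, -3, 1.5000+2.5981i, 1.5000-2.5981i]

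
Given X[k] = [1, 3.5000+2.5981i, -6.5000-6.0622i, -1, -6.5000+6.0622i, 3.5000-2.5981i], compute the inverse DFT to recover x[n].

x[n] = (1/6) Σ(k=0 to 5) X[k] · e^(2πikn/6)

Computing each x[n]:
x[0] = -1
x[1] = 3
x[2] = -2
x[3] = -3
x[4] = 3
x[5] = 1

x = [-1, 3, -2, -3, 3, 1]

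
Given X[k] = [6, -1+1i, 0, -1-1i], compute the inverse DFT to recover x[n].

x[n] = (1/4) Σ(k=0 to 3) X[k] · e^(2πikn/4)

Computing each x[n]:
x[0] = 1
x[1] = 1
x[2] = 2
x[3] = 2

x = [1, 1, 2, 2]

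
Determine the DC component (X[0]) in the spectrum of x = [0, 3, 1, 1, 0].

X[0] = Σ(n=0 to 4) x[n] · ω_5^0 = Σ x[n]
= (0) + (3) + (1) + (1) + (0)

X[0] = 5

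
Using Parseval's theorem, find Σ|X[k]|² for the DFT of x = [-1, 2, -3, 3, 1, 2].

Parseval: Σ|x[n]|² = (1/N)Σ|X[k]|², so Σ|X[k]|² = N·Σ|x[n]|² = 6·28.0000

Σ|X[k]|² = N·Σ|x[n]|² = 6·28.0000 = 168.0000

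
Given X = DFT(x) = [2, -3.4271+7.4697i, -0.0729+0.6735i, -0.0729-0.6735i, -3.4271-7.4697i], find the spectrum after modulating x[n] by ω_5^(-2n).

Modulation property: DFT(ω_5^(-2n)·x[n]) = X[(k-2) mod 5], so circularly shift X by 2 positions.

X[k-2] = [-0.0729-0.6735i, -3.4271-7.4697i, 2, -3.4271+7.4697i, -0.0729+0.6735i]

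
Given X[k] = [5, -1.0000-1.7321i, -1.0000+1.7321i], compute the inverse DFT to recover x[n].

x[n] = (1/3) Σ(k=0 to 2) X[k] · e^(2πikn/3)

Computing each x[n]:
x[0] = 1
x[1] = 3
x[2] = 1

x = [1, 3, 1]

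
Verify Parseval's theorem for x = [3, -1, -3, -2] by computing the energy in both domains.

Time domain:
Σ|x[n]|² = |3|² + |-1|² + |-3|² + |-2|² = 23.0000

Frequency domain:
(1/4)Σ|X[k]|² = (1/4)(|-3|² + |6-1i|² + |3|² + |6+1i|²) = (1/4)·92.0000 = 23.0000

Both sides agree, confirming Parseval's theorem.

Σ|x[n]|² = (1/N)Σ|X[k]|² = 23.0000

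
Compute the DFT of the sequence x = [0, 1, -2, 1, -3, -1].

X[k] = Σ(n=0 to 5) x[n] · ω_6^(nk)
where ω_6 = e^(-2πi/6)

Computing each X[k]:
X[0] = -4
X[1] = 1.5000-2.5981i
X[2] = 3.5000-0.8660i
X[3] = -6
X[4] = 3.5000+0.8660i
X[5] = 1.5000+2.5981i

X = [-4, 1.5000-2.5981i, 3.5000-0.8660i, -6, 3.5000+0.8660i, 1.5000+2.5981i]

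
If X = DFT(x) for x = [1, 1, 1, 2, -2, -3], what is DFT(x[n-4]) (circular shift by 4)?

Time shift by 4: X_shifted[k] = ω_6^(4k) · X[k]
Shifted x = [1, 2, -2, -3, 1, 1]

DFT(x[n-4]) = [0, 6.0000+1.7321i, -3.0000-3.4641i, 0, -3.0000+3.4641i, 6.0000-1.7321i]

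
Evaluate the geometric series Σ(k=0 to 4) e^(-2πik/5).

Sum of all nth roots of unity equals 0 for n > 1 (geometric series with r ≠ 1).

0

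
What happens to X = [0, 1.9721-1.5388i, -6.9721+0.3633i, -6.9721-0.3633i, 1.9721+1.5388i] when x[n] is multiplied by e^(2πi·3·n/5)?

Modulation property: DFT(ω_5^(-3n)·x[n]) = X[(k-3) mod 5], so circularly shift X by 3 positions.

X[k-3] = [-6.9721+0.3633i, -6.9721-0.3633i, 1.9721+1.5388i, 0, 1.9721-1.5388i]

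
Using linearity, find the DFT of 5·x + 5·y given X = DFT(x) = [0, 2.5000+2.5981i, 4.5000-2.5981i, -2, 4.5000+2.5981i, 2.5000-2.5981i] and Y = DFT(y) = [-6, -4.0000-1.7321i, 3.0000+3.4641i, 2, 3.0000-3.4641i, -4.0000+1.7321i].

By linearity: DFT(5x + 5y) = 5·DFT(x) + 5·DFT(y)
= 5·[0, 2.5000+2.5981i, 4.5000-2.5981i, -2, 4.5000+2.5981i, 2.5000-2.5981i] + 5·[-6, -4.0000-1.7321i, 3.0000+3.4641i, 2, 3.0000-3.4641i, -4.0000+1.7321i]

Computing element-wise:
Z[0] = 5·(0) + 5·(-6) = -30
Z[1] = 5·(2.5000+2.5981i) + 5·(-4.0000-1.7321i) = -7.5000+4.3300i
Z[2] = 5·(4.5000-2.5981i) + 5·(3.0000+3.4641i) = 37.5000+4.3300i
Z[3] = 5·(-2) + 5·(2) = 0
Z[4] = 5·(4.5000+2.5981i) + 5·(3.0000-3.4641i) = 37.5000-4.3300i
Z[5] = 5·(2.5000-2.5981i) + 5·(-4.0000+1.7321i) = -7.5000-4.3300i

DFT(5x + 5y) = 5·X + 5·Y = [-30, -7.5000+4.3300i, 37.5000+4.3300i, 0, 37.5000-4.3300i, -7.5000-4.3300i]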